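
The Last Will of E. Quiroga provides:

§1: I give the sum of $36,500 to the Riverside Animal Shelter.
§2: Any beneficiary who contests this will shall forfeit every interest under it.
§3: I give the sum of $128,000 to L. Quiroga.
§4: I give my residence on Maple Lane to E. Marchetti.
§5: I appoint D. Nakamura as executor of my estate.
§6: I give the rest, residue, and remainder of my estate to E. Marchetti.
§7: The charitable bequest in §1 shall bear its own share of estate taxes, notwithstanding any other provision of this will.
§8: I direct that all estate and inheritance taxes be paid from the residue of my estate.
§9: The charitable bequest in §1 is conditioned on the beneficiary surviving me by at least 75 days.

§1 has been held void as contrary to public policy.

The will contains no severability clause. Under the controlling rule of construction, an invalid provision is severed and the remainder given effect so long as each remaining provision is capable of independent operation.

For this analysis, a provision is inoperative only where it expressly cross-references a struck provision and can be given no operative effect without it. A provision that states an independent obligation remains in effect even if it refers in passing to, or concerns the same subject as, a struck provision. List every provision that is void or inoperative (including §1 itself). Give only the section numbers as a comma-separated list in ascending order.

§1 is struck. §7 operates only by reference to §1, so it falls with §1. §9 merely fixes the survivorship condition on §1; with §1 gone it has nothing to operate on and falls away. With no severability clause, the stated default rule severs what cannot stand and enforces each remaining provision that can operate on its own. The provisions still in force are §2, §3, §4, §5, §6, and §8.

1, 7, 9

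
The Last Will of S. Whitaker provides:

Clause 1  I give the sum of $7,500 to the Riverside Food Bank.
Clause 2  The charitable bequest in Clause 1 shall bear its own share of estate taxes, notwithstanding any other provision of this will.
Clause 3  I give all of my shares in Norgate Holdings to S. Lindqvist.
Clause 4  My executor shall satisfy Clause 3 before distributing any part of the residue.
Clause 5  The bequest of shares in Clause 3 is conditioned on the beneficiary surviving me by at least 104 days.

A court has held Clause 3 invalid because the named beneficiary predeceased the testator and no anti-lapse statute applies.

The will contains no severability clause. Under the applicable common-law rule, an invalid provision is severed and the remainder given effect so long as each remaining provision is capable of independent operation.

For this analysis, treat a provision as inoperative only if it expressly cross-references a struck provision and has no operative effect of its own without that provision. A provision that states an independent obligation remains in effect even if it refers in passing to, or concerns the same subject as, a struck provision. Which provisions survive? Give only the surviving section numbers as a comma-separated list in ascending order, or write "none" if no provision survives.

Clause 3 is struck. Clause 4 operates only by reference to Clause 3, so it falls with Clause 3. Clause 5 has no operative effect of its own apart from Clause 3 and is therefore inoperative. With no severability clause, the stated default rule severs what cannot stand and enforces each remaining provision that can operate on its own. The provisions still in force are Clause 1 and Clause 2.

1, 2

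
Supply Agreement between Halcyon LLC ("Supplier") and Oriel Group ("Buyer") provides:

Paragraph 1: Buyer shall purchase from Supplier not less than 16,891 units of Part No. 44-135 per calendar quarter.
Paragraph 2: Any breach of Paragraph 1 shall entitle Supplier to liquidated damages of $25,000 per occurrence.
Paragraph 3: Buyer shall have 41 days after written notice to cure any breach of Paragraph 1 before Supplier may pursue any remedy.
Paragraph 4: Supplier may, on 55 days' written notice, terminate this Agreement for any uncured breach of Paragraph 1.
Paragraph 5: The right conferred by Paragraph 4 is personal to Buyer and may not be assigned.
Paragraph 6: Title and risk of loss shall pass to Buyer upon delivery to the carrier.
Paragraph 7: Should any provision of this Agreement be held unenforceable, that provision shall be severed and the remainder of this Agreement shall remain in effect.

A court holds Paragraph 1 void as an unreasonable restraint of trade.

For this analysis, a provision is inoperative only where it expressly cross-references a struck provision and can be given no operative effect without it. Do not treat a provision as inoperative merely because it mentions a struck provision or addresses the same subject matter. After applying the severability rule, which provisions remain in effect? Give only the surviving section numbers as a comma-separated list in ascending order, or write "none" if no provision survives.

6, 7

Paragraph 1 is struck. Paragraph 2 does nothing except set the liquidated-damages amount by reference to Paragraph 1; with Paragraph 1 gone it has no independent effect and is inoperative. Paragraph 3 has no operative effect of its own apart from Paragraph 1 and is therefore inoperative. Paragraph 4 has no operative effect of its own apart from Paragraph 1 and is therefore inoperative. Paragraph 5 merely fixes the non-assignment of Paragraph 4; with Paragraph 4 gone it has nothing to operate on and falls away. Paragraph 7 is a severability clause and preserves every provision that can still be given independent effect. That leaves Paragraph 6 and Paragraph 7 in effect.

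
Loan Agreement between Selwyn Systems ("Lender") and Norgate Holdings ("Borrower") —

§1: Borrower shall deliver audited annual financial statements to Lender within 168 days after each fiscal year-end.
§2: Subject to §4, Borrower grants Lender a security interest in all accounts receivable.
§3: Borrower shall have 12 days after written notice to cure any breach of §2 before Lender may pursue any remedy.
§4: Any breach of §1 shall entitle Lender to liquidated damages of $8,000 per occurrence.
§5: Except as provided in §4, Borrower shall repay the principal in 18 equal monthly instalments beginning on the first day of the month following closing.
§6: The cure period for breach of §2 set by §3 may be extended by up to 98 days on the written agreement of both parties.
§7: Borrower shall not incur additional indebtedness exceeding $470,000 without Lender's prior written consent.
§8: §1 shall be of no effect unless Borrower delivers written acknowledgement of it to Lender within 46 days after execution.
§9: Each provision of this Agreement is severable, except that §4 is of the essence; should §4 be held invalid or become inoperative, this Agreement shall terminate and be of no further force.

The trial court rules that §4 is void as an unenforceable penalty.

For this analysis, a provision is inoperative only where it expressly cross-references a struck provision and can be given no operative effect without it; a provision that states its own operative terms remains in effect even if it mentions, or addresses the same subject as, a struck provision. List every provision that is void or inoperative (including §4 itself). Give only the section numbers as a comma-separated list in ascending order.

1, 2, 3, 4, 5, 6, 7, 8, 9

§4 is struck. No other provision's operative terms depend on §4. §9 makes §4 an essential term, and §4 is the provision held invalid; under §9, the entire Agreement is therefore void. No provision of the Agreement survives.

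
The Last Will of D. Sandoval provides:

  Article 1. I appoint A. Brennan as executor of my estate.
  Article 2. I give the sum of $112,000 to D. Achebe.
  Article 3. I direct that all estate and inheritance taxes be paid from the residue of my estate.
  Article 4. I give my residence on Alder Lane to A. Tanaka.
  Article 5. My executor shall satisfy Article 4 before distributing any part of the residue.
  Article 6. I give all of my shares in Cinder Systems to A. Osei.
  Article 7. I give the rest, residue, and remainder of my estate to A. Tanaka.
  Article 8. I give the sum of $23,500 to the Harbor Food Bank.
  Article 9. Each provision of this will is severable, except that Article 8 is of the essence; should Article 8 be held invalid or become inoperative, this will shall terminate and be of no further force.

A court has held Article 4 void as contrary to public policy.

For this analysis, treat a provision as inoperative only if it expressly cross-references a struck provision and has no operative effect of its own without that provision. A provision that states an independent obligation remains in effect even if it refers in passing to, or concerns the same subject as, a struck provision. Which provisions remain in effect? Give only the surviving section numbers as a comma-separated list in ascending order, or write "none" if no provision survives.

1, 2, 3, 6, 7, 8, 9

Article 4 is struck. Article 5 operates only by reference to Article 4, so it falls with Article 4. Article 9 makes Article 8 an essential term, but Article 8 is unaffected, so the severability proviso in Article 9 preserves the remaining provisions. The provisions still in force are Article 1, Article 2, Article 3, Article 6, Article 7, Article 8, and Article 9.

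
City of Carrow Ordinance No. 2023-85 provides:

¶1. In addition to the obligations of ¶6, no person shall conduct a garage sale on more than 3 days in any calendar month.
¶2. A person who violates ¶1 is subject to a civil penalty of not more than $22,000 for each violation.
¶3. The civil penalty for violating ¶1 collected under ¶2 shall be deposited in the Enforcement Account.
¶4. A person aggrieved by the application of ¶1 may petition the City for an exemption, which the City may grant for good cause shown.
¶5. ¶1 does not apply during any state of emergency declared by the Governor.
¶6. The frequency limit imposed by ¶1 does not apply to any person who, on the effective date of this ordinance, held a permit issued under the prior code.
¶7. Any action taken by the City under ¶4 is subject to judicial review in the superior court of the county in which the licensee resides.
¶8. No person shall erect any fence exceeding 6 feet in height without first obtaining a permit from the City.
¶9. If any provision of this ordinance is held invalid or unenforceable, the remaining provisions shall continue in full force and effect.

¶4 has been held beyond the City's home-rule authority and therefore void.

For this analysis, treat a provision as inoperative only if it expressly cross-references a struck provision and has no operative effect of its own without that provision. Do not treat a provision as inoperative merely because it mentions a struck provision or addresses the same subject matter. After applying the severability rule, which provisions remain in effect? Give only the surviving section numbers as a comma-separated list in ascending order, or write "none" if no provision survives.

1, 2, 3, 5, 6, 8, 9

¶4 is struck. The only function of ¶7 is the judicial-review right for ¶4, so it cannot stand once ¶4 is removed. ¶9 is a severability clause and preserves every provision that can still be given independent effect. ¶1, ¶2, ¶3, ¶5, ¶6, ¶8, and ¶9 remain in effect.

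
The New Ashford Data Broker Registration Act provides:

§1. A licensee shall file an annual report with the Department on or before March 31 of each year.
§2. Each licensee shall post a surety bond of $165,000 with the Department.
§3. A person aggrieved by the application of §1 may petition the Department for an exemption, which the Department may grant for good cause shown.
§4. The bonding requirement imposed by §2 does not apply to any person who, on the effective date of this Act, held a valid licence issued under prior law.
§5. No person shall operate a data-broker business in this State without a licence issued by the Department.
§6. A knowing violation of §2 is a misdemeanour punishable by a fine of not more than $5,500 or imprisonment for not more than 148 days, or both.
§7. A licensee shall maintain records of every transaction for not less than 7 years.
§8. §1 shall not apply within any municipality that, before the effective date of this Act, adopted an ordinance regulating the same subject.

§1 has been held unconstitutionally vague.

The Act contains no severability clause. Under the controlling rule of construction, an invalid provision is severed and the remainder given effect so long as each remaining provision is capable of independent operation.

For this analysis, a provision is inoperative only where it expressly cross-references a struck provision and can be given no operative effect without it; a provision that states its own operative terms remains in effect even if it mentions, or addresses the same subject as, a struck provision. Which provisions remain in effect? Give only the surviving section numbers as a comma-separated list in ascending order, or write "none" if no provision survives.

2, 4, 5, 6, 7

§1 is struck. §3 operates only by reference to §1, so it falls with §1. §8 merely fixes the local-preemption carve-out from §1; with §1 gone it has nothing to operate on and falls away. Under the stated default rule, only provisions that cannot operate independently fall away; the rest are enforced. §2, §4, §5, §6, and §7 remain in effect.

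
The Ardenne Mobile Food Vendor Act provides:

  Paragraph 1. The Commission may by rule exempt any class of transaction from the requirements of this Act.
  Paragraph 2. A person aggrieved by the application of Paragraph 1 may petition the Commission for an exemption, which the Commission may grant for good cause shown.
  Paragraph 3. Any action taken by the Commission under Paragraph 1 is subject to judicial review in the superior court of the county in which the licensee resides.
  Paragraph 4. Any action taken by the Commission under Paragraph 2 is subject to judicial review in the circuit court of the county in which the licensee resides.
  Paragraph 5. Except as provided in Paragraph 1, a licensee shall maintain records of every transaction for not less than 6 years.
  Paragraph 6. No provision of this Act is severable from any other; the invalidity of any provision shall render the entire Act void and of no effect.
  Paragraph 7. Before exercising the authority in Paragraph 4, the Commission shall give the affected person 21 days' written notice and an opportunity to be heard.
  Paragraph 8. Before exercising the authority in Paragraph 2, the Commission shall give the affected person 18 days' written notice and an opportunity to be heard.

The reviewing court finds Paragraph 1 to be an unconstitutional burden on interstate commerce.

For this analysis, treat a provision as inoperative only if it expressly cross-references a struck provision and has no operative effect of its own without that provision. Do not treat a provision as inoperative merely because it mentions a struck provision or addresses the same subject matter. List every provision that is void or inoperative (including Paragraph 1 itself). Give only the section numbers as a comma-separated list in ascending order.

Paragraph 1 is struck. Paragraph 2 operates only by reference to Paragraph 1, so it falls with Paragraph 1. Paragraph 3 has no operative effect of its own apart from Paragraph 1 and is therefore inoperative. Paragraph 4 operates only by reference to Paragraph 2, so it falls with Paragraph 2. Paragraph 8 operates only by reference to Paragraph 2, so it falls with Paragraph 2. Paragraph 7 operates only by reference to Paragraph 4, so it falls with Paragraph 4. Paragraph 6 provides that the Act is not severable, so the invalidity of any one provision voids the entire Act. No provision of the Act survives.

1, 2, 3, 4, 5, 6, 7, 8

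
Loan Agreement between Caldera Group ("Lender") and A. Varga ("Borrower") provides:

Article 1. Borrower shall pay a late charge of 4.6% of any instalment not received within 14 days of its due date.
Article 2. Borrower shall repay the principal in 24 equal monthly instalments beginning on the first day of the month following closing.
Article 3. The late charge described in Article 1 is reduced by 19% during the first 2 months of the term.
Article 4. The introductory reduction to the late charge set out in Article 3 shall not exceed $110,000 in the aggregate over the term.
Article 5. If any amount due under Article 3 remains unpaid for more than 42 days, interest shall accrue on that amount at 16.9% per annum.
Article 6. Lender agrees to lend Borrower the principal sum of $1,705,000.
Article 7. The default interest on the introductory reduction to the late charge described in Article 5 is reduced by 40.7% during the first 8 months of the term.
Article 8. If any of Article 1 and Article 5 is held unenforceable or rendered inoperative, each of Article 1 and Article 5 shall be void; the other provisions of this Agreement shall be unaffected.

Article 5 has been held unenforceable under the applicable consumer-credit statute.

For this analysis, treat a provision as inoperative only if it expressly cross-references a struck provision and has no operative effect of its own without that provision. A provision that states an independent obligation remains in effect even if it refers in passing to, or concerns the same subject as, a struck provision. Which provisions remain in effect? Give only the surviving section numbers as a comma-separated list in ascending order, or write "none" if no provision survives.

2, 6, 8

Article 5 is struck. Article 7 has no operative effect of its own apart from Article 5 and is therefore inoperative. Article 8 declares Article 1 and Article 5 mutually dependent; since one of them has fallen, all of them are of no effect. That brings down Article 1 as well. Article 3 and Article 4 in turn depend solely on a provision now struck and likewise fall. The remainder continues in force under Article 8. The provisions still in force are Article 2, Article 6, and Article 8.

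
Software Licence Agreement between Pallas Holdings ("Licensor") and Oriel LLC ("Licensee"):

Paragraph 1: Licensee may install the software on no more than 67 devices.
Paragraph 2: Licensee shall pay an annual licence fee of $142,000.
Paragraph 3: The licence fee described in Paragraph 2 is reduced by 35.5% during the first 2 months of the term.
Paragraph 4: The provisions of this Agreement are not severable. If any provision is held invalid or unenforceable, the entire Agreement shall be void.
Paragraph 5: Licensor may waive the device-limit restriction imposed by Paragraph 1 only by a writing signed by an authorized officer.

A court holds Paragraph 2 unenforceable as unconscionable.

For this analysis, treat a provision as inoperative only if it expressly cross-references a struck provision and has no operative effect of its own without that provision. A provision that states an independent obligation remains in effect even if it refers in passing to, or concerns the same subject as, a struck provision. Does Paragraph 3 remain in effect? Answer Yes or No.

No

Paragraph 2 is struck. Paragraph 3 does nothing except set the introductory reduction to the licence fee by reference to Paragraph 2; with Paragraph 2 gone it has no independent effect and is inoperative. Paragraph 4 provides that the Agreement is not severable, so the invalidity of any one provision voids the entire Agreement. No provision of the Agreement survives. Paragraph 3 is among the inoperative provisions, so the answer is no.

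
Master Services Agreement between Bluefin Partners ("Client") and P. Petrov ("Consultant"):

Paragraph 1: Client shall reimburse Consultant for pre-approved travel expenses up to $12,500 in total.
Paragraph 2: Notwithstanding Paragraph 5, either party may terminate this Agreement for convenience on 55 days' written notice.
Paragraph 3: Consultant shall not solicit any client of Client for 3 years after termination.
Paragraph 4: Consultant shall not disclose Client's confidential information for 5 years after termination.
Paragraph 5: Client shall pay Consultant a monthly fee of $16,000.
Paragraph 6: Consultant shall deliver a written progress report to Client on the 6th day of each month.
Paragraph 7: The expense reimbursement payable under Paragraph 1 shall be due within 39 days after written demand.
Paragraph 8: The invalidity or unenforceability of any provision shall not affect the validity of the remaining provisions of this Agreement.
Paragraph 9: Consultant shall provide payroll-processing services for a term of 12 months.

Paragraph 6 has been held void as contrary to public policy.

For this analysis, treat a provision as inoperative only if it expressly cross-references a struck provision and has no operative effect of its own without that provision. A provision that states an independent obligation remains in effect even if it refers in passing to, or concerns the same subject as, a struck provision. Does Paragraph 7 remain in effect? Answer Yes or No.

Paragraph 6 is struck. Nothing else in the Agreement is defined by reference to Paragraph 6. Under the severability clause in Paragraph 8, the remaining provisions continue in force. That leaves Paragraph 1, Paragraph 2, Paragraph 3, Paragraph 4, Paragraph 5, Paragraph 7, Paragraph 8, and Paragraph 9 in effect. Paragraph 7 is among the surviving provisions, so the answer is yes.

Yes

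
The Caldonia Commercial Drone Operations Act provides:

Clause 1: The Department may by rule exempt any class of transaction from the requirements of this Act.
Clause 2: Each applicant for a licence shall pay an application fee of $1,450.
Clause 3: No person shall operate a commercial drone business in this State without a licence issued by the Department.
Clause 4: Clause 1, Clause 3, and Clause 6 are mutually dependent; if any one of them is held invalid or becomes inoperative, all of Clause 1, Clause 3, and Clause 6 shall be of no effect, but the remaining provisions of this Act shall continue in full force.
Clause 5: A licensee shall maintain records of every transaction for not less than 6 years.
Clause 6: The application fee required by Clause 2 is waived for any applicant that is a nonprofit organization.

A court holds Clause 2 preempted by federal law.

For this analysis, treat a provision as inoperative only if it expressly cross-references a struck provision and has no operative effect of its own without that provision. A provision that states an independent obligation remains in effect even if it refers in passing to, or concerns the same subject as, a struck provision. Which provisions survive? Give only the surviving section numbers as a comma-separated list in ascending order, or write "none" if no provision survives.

Clause 2 is struck. Clause 6 operates only by reference to Clause 2, so it falls with Clause 2. Clause 4 declares Clause 1, Clause 3, and Clause 6 mutually dependent; since one of them has fallen, all of them are of no effect. That brings down Clause 1 and Clause 3 as well. The remainder continues in force under Clause 4. Clause 4 and Clause 5 remain in effect.

4, 5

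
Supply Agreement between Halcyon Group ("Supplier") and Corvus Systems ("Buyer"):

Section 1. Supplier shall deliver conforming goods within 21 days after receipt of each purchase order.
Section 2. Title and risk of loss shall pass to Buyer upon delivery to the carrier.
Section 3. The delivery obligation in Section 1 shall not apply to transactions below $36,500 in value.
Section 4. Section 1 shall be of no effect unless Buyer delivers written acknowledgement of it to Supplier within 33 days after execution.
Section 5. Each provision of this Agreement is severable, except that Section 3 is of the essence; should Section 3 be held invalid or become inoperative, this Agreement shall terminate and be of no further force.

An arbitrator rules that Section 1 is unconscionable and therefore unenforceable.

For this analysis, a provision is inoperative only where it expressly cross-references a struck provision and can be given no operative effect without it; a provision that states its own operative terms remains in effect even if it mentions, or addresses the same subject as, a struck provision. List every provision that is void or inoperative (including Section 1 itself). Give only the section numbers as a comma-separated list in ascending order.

Section 1 is struck. Section 3 operates only by reference to Section 1, so it falls with Section 1. Section 4 has no operative effect of its own apart from Section 1 and is therefore inoperative. Section 5 makes Section 3 an essential term, and Section 3 has been rendered inoperative by the cascade; under Section 5, the entire Agreement is therefore void. No provision of the Agreement survives.

1, 2, 3, 4, 5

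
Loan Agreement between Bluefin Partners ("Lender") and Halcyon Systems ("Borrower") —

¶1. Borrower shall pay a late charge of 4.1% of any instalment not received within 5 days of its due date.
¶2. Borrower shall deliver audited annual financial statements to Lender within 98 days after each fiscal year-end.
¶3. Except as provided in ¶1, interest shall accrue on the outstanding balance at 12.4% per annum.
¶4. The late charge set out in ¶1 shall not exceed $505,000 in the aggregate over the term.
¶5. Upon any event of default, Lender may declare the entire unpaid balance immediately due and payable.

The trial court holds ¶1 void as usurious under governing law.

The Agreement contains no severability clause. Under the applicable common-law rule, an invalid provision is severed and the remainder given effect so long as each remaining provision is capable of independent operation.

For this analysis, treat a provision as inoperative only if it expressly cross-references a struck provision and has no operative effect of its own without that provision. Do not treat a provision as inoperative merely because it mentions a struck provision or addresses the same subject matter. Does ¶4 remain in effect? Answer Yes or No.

No

¶1 is struck. ¶4 operates only by reference to ¶1, so it falls with ¶1. Although ¶3 refers to ¶1, its operative terms do not depend on ¶1, so it remains in effect. With no severability clause, the stated default rule severs what cannot stand and enforces each remaining provision that can operate on its own. ¶2, ¶3, and ¶5 remain in effect. ¶4 is among the inoperative provisions, so the answer is no.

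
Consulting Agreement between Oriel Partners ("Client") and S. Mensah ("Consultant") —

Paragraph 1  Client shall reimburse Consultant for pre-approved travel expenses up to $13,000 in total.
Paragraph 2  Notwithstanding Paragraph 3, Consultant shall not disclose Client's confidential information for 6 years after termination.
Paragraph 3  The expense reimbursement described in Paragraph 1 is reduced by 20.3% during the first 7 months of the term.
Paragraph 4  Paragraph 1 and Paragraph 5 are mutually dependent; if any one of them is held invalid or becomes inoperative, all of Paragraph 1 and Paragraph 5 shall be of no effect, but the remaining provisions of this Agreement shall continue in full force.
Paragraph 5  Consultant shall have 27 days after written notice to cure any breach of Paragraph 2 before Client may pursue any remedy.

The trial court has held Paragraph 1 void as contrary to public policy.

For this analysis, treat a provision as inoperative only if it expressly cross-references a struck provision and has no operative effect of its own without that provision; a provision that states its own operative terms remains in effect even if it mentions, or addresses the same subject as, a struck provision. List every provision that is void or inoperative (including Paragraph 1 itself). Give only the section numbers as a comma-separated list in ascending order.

1, 3, 5

Paragraph 1 is struck. Paragraph 3 has no operative effect of its own apart from Paragraph 1 and is therefore inoperative. Paragraph 2 mentions Paragraph 3 but its own obligation stands independently of Paragraph 3, so Paragraph 2 is not affected. Paragraph 4 declares Paragraph 1 and Paragraph 5 mutually dependent; since one of them has fallen, all of them are of no effect. That brings down Paragraph 5 as well. The remainder continues in force under Paragraph 4. That leaves Paragraph 2 and Paragraph 4 in effect.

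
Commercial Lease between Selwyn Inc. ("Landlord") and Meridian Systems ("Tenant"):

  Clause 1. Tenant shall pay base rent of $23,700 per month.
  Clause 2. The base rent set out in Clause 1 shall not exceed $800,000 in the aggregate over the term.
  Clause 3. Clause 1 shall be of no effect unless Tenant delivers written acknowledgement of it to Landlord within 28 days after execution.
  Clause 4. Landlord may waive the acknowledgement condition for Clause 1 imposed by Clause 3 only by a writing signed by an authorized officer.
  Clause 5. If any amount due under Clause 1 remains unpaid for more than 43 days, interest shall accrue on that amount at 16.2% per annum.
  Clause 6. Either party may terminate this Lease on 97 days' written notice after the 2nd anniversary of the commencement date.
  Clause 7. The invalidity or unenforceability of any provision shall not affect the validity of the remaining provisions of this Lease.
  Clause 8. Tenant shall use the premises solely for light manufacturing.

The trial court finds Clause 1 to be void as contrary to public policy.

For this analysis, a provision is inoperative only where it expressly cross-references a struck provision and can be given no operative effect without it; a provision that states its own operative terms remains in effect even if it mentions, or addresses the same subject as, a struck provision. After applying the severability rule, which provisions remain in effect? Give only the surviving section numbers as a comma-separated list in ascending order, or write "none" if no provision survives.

Clause 1 is struck. Clause 2 operates only by reference to Clause 1, so it falls with Clause 1. Clause 3 operates only by reference to Clause 1, so it falls with Clause 1. Clause 5 does nothing except set the default interest on the base rent by reference to Clause 1; with Clause 1 gone it has no independent effect and is inoperative. Clause 4 has no operative effect of its own apart from Clause 3 and is therefore inoperative. Under the severability clause in Clause 7, the remaining provisions continue in force. The provisions still in force are Clause 6, Clause 7, and Clause 8.

6, 7, 8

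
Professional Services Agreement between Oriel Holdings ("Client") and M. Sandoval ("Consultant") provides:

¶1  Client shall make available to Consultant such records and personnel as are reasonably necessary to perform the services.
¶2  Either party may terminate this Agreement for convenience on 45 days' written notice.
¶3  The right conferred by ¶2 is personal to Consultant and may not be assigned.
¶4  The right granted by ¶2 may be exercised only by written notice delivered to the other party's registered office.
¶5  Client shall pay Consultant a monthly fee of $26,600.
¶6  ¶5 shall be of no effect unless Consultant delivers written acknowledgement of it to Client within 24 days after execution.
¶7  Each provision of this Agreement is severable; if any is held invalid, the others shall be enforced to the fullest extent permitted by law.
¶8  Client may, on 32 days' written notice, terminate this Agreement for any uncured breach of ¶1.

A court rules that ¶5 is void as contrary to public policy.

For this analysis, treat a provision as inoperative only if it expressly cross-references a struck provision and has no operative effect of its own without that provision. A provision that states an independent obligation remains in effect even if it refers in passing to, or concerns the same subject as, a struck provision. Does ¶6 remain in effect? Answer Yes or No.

¶5 is struck. ¶6 has no operative effect of its own apart from ¶5 and is therefore inoperative. Under the severability clause in ¶7, the remaining provisions continue in force. The provisions still in force are ¶1, ¶2, ¶3, ¶4, ¶7, and ¶8. ¶6 is among the inoperative provisions, so the answer is no.

No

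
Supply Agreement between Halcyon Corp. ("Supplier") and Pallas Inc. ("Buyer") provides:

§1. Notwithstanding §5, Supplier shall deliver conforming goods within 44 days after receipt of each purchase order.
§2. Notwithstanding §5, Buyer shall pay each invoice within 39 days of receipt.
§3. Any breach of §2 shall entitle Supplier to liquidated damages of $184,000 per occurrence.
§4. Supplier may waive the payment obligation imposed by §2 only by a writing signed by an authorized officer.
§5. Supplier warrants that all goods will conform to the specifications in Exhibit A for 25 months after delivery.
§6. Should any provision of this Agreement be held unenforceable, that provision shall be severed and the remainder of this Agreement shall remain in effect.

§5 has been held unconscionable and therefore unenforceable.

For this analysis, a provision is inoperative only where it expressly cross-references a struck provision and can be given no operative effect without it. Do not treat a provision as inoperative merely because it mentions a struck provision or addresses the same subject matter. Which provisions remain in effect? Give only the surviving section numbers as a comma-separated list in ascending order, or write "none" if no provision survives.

§5 is struck. Although §2 refers to §5, its operative terms do not depend on §5, so it remains in effect. Although §1 refers to §5, its operative terms do not depend on §5, so it remains in effect. No other provision's operative terms depend on §5. §6 is a severability clause and preserves every provision that can still be given independent effect. The provisions still in force are §1, §2, §3, §4, and §6.

1, 2, 3, 4, 6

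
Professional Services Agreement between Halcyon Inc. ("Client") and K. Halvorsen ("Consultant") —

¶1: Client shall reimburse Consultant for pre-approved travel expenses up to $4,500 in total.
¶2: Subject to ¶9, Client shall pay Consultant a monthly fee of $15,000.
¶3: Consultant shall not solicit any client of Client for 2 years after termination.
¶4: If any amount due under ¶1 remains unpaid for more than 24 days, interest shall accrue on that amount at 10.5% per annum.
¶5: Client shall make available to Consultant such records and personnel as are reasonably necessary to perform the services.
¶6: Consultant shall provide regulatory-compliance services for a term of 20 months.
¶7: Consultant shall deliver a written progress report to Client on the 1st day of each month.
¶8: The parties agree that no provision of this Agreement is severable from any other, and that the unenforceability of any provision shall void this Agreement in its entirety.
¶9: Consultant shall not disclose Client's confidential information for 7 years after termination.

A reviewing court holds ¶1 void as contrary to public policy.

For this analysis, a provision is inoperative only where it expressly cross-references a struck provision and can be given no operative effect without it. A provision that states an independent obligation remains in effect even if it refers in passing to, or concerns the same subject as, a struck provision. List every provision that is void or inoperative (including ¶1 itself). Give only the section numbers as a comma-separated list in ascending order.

¶1 is struck. The whole of ¶4 is the default interest on the expense reimbursement, defined by reference to ¶1, so ¶4 cannot stand once ¶1 is removed. ¶8 provides that the Agreement is not severable, so the invalidity of any one provision voids the entire Agreement. No provision of the Agreement survives.

1, 2, 3, 4, 5, 6, 7, 8, 9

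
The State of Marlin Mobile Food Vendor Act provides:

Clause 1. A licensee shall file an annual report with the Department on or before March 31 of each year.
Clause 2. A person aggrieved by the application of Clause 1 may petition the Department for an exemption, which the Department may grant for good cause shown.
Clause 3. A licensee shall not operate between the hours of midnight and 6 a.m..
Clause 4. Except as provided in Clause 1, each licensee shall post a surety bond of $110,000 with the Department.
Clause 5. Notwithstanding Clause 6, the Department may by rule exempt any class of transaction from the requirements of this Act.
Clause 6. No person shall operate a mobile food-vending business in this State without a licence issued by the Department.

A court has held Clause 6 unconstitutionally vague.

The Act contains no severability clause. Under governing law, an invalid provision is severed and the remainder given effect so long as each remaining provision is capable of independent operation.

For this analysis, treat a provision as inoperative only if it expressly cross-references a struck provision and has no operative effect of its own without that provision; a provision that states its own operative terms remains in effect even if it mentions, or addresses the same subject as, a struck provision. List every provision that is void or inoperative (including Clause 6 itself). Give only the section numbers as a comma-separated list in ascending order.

Clause 6 is struck. Although Clause 5 refers to Clause 6, its operative terms do not depend on Clause 6, so it remains in effect. No other provision's operative terms depend on Clause 6. With no severability clause, the stated default rule severs what cannot stand and enforces each remaining provision that can operate on its own. That leaves Clause 1, Clause 2, Clause 3, Clause 4, and Clause 5 in effect.

6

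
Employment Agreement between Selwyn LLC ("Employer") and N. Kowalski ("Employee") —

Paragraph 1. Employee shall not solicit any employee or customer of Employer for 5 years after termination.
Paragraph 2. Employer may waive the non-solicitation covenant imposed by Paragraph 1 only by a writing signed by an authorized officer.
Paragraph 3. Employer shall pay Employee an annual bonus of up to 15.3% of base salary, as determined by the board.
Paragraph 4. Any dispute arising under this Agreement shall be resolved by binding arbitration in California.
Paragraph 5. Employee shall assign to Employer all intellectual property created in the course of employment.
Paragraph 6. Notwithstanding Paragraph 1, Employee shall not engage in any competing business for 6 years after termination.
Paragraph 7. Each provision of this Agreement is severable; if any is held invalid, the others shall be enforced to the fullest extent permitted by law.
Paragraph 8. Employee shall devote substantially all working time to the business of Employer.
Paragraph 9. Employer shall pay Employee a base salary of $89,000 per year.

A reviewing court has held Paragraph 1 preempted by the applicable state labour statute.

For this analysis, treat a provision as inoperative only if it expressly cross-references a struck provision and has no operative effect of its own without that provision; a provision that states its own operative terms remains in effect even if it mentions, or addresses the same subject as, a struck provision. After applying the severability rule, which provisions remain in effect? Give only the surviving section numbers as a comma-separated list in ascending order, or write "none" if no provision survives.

Paragraph 1 is struck. Paragraph 2 merely fixes the waiver condition for Paragraph 1; with Paragraph 1 gone it has nothing to operate on and falls away. Paragraph 6 mentions Paragraph 1 but its own obligation stands independently of Paragraph 1, so Paragraph 6 is not affected. Under the severability clause in Paragraph 7, the remaining provisions continue in force. That leaves Paragraph 3, Paragraph 4, Paragraph 5, Paragraph 6, Paragraph 7, Paragraph 8, and Paragraph 9 in effect.

3, 4, 5, 6, 7, 8, 9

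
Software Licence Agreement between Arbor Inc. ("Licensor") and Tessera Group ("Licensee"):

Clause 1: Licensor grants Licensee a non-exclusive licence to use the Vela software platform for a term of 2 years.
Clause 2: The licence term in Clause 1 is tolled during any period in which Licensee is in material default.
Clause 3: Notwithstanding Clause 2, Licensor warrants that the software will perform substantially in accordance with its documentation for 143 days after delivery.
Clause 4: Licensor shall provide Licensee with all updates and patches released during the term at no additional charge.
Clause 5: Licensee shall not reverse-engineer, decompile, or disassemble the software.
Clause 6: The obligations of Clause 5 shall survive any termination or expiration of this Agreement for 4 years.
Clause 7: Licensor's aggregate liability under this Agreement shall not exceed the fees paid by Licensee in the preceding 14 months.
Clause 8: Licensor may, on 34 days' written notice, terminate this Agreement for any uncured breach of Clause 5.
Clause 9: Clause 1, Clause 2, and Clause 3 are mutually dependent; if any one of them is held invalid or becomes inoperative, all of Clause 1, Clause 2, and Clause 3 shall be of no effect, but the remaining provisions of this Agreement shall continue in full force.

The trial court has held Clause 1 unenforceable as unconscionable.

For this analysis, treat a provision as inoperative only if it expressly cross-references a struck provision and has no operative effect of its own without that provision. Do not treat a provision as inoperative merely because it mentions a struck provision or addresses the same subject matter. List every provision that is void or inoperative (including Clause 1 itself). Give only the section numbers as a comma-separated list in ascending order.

1, 2, 3

Clause 1 is struck. Clause 2 operates only by reference to Clause 1, so it falls with Clause 1. Clause 9 declares Clause 1, Clause 2, and Clause 3 mutually dependent; since one of them has fallen, all of them are of no effect. That brings down Clause 3 as well. The remainder continues in force under Clause 9. That leaves Clause 4, Clause 5, Clause 6, Clause 7, Clause 8, and Clause 9 in effect.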